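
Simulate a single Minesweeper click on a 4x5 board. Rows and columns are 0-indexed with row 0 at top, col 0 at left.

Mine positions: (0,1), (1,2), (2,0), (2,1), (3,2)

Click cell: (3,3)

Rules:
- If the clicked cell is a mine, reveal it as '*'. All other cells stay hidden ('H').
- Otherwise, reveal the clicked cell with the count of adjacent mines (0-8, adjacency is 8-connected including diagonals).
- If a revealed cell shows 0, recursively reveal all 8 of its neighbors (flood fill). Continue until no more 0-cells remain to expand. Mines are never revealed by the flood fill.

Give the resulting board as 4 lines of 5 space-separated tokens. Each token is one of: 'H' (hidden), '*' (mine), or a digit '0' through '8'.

H H H H H
H H H H H
H H H H H
H H H 1 H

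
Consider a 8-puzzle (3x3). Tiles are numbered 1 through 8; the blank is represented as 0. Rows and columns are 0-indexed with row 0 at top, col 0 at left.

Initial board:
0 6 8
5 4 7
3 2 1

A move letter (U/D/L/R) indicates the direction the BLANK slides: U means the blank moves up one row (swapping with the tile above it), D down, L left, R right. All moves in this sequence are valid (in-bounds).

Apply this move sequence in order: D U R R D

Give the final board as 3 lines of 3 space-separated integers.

Answer: 6 8 7
5 4 0
3 2 1

Derivation:
After move 1 (D):
5 6 8
0 4 7
3 2 1

After move 2 (U):
0 6 8
5 4 7
3 2 1

After move 3 (R):
6 0 8
5 4 7
3 2 1

After move 4 (R):
6 8 0
5 4 7
3 2 1

After move 5 (D):
6 8 7
5 4 0
3 2 1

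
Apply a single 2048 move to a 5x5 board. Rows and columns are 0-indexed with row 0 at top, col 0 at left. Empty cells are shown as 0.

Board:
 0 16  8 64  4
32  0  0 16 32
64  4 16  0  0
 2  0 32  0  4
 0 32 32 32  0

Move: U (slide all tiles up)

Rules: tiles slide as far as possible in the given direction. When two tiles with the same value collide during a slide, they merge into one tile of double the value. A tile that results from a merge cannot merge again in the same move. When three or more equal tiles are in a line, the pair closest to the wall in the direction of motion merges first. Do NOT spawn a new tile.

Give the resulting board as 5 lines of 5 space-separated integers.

Answer: 32 16  8 64  4
64  4 16 16 32
 2 32 64 32  4
 0  0  0  0  0
 0  0  0  0  0

Derivation:
Slide up:
col 0: [0, 32, 64, 2, 0] -> [32, 64, 2, 0, 0]
col 1: [16, 0, 4, 0, 32] -> [16, 4, 32, 0, 0]
col 2: [8, 0, 16, 32, 32] -> [8, 16, 64, 0, 0]
col 3: [64, 16, 0, 0, 32] -> [64, 16, 32, 0, 0]
col 4: [4, 32, 0, 4, 0] -> [4, 32, 4, 0, 0]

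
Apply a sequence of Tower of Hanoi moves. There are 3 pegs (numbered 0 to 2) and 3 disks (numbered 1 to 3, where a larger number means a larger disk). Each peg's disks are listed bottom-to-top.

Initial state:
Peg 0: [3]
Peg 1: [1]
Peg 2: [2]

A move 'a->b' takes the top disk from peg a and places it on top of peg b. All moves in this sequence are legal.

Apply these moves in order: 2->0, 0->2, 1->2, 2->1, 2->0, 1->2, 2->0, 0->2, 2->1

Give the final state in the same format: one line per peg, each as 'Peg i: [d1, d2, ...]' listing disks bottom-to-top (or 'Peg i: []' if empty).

Answer: Peg 0: [3, 2]
Peg 1: [1]
Peg 2: []

Derivation:
After move 1 (2->0):
Peg 0: [3, 2]
Peg 1: [1]
Peg 2: []

After move 2 (0->2):
Peg 0: [3]
Peg 1: [1]
Peg 2: [2]

After move 3 (1->2):
Peg 0: [3]
Peg 1: []
Peg 2: [2, 1]

After move 4 (2->1):
Peg 0: [3]
Peg 1: [1]
Peg 2: [2]

After move 5 (2->0):
Peg 0: [3, 2]
Peg 1: [1]
Peg 2: []

After move 6 (1->2):
Peg 0: [3, 2]
Peg 1: []
Peg 2: [1]

After move 7 (2->0):
Peg 0: [3, 2, 1]
Peg 1: []
Peg 2: []

After move 8 (0->2):
Peg 0: [3, 2]
Peg 1: []
Peg 2: [1]

After move 9 (2->1):
Peg 0: [3, 2]
Peg 1: [1]
Peg 2: []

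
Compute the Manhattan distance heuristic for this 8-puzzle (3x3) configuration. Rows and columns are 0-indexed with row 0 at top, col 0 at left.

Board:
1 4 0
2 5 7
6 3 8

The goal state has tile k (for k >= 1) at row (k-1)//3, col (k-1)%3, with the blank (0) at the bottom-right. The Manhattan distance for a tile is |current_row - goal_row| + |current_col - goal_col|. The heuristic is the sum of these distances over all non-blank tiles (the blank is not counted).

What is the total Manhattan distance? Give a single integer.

Answer: 14

Derivation:
Tile 1: (0,0)->(0,0) = 0
Tile 4: (0,1)->(1,0) = 2
Tile 2: (1,0)->(0,1) = 2
Tile 5: (1,1)->(1,1) = 0
Tile 7: (1,2)->(2,0) = 3
Tile 6: (2,0)->(1,2) = 3
Tile 3: (2,1)->(0,2) = 3
Tile 8: (2,2)->(2,1) = 1
Sum: 0 + 2 + 2 + 0 + 3 + 3 + 3 + 1 = 14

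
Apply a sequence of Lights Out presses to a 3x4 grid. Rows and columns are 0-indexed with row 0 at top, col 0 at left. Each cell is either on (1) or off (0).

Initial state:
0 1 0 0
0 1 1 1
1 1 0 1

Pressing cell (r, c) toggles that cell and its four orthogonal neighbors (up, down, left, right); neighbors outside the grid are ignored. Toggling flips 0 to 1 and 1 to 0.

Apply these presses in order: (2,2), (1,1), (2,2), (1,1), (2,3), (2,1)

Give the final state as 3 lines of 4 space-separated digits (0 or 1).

Answer: 0 1 0 0
0 0 1 0
0 0 0 0

Derivation:
After press 1 at (2,2):
0 1 0 0
0 1 0 1
1 0 1 0

After press 2 at (1,1):
0 0 0 0
1 0 1 1
1 1 1 0

After press 3 at (2,2):
0 0 0 0
1 0 0 1
1 0 0 1

After press 4 at (1,1):
0 1 0 0
0 1 1 1
1 1 0 1

After press 5 at (2,3):
0 1 0 0
0 1 1 0
1 1 1 0

After press 6 at (2,1):
0 1 0 0
0 0 1 0
0 0 0 0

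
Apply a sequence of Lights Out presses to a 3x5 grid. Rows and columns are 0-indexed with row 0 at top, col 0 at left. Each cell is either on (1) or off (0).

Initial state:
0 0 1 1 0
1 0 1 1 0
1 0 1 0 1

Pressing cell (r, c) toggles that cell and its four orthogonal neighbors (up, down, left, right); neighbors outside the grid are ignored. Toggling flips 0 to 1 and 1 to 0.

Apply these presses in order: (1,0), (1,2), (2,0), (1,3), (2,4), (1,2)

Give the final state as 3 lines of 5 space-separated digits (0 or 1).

Answer: 1 0 1 0 0
1 1 0 0 0
1 1 1 0 0

Derivation:
After press 1 at (1,0):
1 0 1 1 0
0 1 1 1 0
0 0 1 0 1

After press 2 at (1,2):
1 0 0 1 0
0 0 0 0 0
0 0 0 0 1

After press 3 at (2,0):
1 0 0 1 0
1 0 0 0 0
1 1 0 0 1

After press 4 at (1,3):
1 0 0 0 0
1 0 1 1 1
1 1 0 1 1

After press 5 at (2,4):
1 0 0 0 0
1 0 1 1 0
1 1 0 0 0

After press 6 at (1,2):
1 0 1 0 0
1 1 0 0 0
1 1 1 0 0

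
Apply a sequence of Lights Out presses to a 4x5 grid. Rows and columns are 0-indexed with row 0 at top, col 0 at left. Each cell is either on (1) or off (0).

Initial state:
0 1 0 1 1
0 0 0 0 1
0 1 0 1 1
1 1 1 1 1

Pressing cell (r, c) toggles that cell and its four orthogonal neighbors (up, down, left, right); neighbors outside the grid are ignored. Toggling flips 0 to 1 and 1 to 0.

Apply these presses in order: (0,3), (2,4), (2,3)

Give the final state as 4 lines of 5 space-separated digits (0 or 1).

Answer: 0 1 1 0 0
0 0 0 0 0
0 1 1 1 1
1 1 1 0 0

Derivation:
After press 1 at (0,3):
0 1 1 0 0
0 0 0 1 1
0 1 0 1 1
1 1 1 1 1

After press 2 at (2,4):
0 1 1 0 0
0 0 0 1 0
0 1 0 0 0
1 1 1 1 0

After press 3 at (2,3):
0 1 1 0 0
0 0 0 0 0
0 1 1 1 1
1 1 1 0 0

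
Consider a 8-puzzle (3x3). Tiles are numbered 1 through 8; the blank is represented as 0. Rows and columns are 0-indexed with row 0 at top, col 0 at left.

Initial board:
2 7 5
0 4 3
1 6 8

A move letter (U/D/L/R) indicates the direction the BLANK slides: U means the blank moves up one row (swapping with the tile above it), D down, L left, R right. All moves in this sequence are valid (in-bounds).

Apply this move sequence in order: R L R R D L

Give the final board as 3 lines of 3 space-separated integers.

After move 1 (R):
2 7 5
4 0 3
1 6 8

After move 2 (L):
2 7 5
0 4 3
1 6 8

After move 3 (R):
2 7 5
4 0 3
1 6 8

After move 4 (R):
2 7 5
4 3 0
1 6 8

After move 5 (D):
2 7 5
4 3 8
1 6 0

After move 6 (L):
2 7 5
4 3 8
1 0 6

Answer: 2 7 5
4 3 8
1 0 6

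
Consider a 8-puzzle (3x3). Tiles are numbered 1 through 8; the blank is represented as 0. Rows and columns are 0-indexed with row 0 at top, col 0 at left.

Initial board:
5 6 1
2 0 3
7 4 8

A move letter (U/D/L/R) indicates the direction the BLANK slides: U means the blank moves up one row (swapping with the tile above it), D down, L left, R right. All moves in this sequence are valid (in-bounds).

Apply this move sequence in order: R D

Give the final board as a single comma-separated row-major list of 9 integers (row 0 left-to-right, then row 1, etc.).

After move 1 (R):
5 6 1
2 3 0
7 4 8

After move 2 (D):
5 6 1
2 3 8
7 4 0

Answer: 5, 6, 1, 2, 3, 8, 7, 4, 0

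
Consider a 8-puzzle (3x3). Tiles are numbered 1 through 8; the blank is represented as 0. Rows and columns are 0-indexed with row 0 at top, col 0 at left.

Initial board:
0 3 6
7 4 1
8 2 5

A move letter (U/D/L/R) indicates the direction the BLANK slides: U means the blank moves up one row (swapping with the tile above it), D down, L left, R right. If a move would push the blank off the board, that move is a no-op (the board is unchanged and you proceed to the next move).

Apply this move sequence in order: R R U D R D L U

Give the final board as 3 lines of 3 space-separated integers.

Answer: 3 6 1
7 0 5
8 4 2

Derivation:
After move 1 (R):
3 0 6
7 4 1
8 2 5

After move 2 (R):
3 6 0
7 4 1
8 2 5

After move 3 (U):
3 6 0
7 4 1
8 2 5

After move 4 (D):
3 6 1
7 4 0
8 2 5

After move 5 (R):
3 6 1
7 4 0
8 2 5

After move 6 (D):
3 6 1
7 4 5
8 2 0

After move 7 (L):
3 6 1
7 4 5
8 0 2

After move 8 (U):
3 6 1
7 0 5
8 4 2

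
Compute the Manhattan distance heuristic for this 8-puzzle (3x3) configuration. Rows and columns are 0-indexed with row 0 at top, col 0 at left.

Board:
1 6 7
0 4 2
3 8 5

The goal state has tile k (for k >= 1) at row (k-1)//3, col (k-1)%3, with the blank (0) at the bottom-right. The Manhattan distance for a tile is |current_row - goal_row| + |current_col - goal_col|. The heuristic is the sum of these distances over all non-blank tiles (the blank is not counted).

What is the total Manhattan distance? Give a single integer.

Tile 1: at (0,0), goal (0,0), distance |0-0|+|0-0| = 0
Tile 6: at (0,1), goal (1,2), distance |0-1|+|1-2| = 2
Tile 7: at (0,2), goal (2,0), distance |0-2|+|2-0| = 4
Tile 4: at (1,1), goal (1,0), distance |1-1|+|1-0| = 1
Tile 2: at (1,2), goal (0,1), distance |1-0|+|2-1| = 2
Tile 3: at (2,0), goal (0,2), distance |2-0|+|0-2| = 4
Tile 8: at (2,1), goal (2,1), distance |2-2|+|1-1| = 0
Tile 5: at (2,2), goal (1,1), distance |2-1|+|2-1| = 2
Sum: 0 + 2 + 4 + 1 + 2 + 4 + 0 + 2 = 15

Answer: 15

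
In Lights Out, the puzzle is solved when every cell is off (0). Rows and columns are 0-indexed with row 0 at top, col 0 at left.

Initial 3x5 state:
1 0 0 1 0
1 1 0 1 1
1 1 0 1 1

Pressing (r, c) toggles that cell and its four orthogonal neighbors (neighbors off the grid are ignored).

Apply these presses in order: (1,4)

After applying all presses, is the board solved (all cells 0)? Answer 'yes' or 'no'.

Answer: no

Derivation:
After press 1 at (1,4):
1 0 0 1 1
1 1 0 0 0
1 1 0 1 0

Lights still on: 8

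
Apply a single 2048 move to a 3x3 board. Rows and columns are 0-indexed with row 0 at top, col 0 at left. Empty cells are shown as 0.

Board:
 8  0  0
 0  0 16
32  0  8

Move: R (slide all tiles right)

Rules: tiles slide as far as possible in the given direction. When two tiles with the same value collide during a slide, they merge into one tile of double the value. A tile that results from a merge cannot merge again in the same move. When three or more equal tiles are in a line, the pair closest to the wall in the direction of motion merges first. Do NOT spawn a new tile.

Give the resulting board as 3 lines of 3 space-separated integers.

Answer:  0  0  8
 0  0 16
 0 32  8

Derivation:
Slide right:
row 0: [8, 0, 0] -> [0, 0, 8]
row 1: [0, 0, 16] -> [0, 0, 16]
row 2: [32, 0, 8] -> [0, 32, 8]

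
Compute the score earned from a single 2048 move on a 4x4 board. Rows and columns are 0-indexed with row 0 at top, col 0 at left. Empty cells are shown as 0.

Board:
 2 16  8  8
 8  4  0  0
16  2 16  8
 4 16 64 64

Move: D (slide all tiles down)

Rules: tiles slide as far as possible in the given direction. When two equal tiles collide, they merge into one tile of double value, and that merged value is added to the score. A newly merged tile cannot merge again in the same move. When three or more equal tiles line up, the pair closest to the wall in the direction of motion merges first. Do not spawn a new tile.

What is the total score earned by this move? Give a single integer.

Slide down:
col 0: [2, 8, 16, 4] -> [2, 8, 16, 4]  score +0 (running 0)
col 1: [16, 4, 2, 16] -> [16, 4, 2, 16]  score +0 (running 0)
col 2: [8, 0, 16, 64] -> [0, 8, 16, 64]  score +0 (running 0)
col 3: [8, 0, 8, 64] -> [0, 0, 16, 64]  score +16 (running 16)
Board after move:
 2 16  0  0
 8  4  8  0
16  2 16 16
 4 16 64 64

Answer: 16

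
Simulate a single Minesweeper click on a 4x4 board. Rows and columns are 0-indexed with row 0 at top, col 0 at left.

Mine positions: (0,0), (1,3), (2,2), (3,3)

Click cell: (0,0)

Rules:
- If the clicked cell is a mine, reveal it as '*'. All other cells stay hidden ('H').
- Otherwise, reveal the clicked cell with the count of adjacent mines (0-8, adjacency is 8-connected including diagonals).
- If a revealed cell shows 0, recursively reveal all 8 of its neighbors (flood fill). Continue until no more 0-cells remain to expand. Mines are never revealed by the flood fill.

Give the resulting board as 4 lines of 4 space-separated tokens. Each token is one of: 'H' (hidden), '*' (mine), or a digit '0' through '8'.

* H H H
H H H H
H H H H
H H H H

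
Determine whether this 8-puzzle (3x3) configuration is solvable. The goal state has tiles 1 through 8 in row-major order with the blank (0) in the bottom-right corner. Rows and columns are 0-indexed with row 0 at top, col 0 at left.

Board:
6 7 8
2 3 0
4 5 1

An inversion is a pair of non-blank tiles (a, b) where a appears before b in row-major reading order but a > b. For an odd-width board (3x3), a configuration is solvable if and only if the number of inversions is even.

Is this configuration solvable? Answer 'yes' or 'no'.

Answer: no

Derivation:
Inversions (pairs i<j in row-major order where tile[i] > tile[j] > 0): 19
19 is odd, so the puzzle is not solvable.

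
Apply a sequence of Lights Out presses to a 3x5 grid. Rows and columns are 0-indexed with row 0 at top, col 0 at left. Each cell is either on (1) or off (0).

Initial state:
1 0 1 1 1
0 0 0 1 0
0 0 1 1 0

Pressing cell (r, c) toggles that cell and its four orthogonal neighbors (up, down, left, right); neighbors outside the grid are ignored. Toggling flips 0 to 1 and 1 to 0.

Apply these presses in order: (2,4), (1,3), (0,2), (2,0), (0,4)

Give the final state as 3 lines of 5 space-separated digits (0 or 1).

After press 1 at (2,4):
1 0 1 1 1
0 0 0 1 1
0 0 1 0 1

After press 2 at (1,3):
1 0 1 0 1
0 0 1 0 0
0 0 1 1 1

After press 3 at (0,2):
1 1 0 1 1
0 0 0 0 0
0 0 1 1 1

After press 4 at (2,0):
1 1 0 1 1
1 0 0 0 0
1 1 1 1 1

After press 5 at (0,4):
1 1 0 0 0
1 0 0 0 1
1 1 1 1 1

Answer: 1 1 0 0 0
1 0 0 0 1
1 1 1 1 1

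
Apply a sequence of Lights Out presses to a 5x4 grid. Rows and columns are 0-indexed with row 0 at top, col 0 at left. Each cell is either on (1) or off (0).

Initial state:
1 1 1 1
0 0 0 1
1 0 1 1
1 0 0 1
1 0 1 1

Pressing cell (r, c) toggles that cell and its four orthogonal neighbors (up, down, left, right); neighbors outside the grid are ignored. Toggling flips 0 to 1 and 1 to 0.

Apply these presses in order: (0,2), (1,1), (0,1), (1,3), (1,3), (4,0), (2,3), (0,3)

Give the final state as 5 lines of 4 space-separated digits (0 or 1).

After press 1 at (0,2):
1 0 0 0
0 0 1 1
1 0 1 1
1 0 0 1
1 0 1 1

After press 2 at (1,1):
1 1 0 0
1 1 0 1
1 1 1 1
1 0 0 1
1 0 1 1

After press 3 at (0,1):
0 0 1 0
1 0 0 1
1 1 1 1
1 0 0 1
1 0 1 1

After press 4 at (1,3):
0 0 1 1
1 0 1 0
1 1 1 0
1 0 0 1
1 0 1 1

After press 5 at (1,3):
0 0 1 0
1 0 0 1
1 1 1 1
1 0 0 1
1 0 1 1

After press 6 at (4,0):
0 0 1 0
1 0 0 1
1 1 1 1
0 0 0 1
0 1 1 1

After press 7 at (2,3):
0 0 1 0
1 0 0 0
1 1 0 0
0 0 0 0
0 1 1 1

After press 8 at (0,3):
0 0 0 1
1 0 0 1
1 1 0 0
0 0 0 0
0 1 1 1

Answer: 0 0 0 1
1 0 0 1
1 1 0 0
0 0 0 0
0 1 1 1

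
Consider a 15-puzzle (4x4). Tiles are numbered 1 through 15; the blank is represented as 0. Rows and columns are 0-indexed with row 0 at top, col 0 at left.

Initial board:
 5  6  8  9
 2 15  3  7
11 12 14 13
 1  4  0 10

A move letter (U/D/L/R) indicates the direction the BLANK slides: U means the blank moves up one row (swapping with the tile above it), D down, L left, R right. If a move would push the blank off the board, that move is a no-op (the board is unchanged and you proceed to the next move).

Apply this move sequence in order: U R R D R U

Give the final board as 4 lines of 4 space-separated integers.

Answer:  5  6  8  9
 2 15  3  7
11 12 13  0
 1  4 14 10

Derivation:
After move 1 (U):
 5  6  8  9
 2 15  3  7
11 12  0 13
 1  4 14 10

After move 2 (R):
 5  6  8  9
 2 15  3  7
11 12 13  0
 1  4 14 10

After move 3 (R):
 5  6  8  9
 2 15  3  7
11 12 13  0
 1  4 14 10

After move 4 (D):
 5  6  8  9
 2 15  3  7
11 12 13 10
 1  4 14  0

After move 5 (R):
 5  6  8  9
 2 15  3  7
11 12 13 10
 1  4 14  0

After move 6 (U):
 5  6  8  9
 2 15  3  7
11 12 13  0
 1  4 14 10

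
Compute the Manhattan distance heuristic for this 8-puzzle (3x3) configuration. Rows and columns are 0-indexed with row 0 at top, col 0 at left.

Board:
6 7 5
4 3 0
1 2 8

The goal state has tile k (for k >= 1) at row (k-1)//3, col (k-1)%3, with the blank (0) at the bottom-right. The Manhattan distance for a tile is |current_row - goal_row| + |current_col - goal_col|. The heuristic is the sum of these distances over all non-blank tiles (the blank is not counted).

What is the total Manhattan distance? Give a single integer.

Answer: 15

Derivation:
Tile 6: (0,0)->(1,2) = 3
Tile 7: (0,1)->(2,0) = 3
Tile 5: (0,2)->(1,1) = 2
Tile 4: (1,0)->(1,0) = 0
Tile 3: (1,1)->(0,2) = 2
Tile 1: (2,0)->(0,0) = 2
Tile 2: (2,1)->(0,1) = 2
Tile 8: (2,2)->(2,1) = 1
Sum: 3 + 3 + 2 + 0 + 2 + 2 + 2 + 1 = 15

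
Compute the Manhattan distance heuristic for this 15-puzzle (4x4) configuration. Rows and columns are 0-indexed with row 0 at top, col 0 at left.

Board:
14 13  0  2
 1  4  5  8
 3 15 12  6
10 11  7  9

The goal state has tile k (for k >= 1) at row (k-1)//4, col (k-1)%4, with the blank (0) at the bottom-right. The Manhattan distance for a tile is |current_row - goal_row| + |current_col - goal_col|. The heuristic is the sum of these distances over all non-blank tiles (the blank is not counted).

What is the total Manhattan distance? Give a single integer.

Tile 14: at (0,0), goal (3,1), distance |0-3|+|0-1| = 4
Tile 13: at (0,1), goal (3,0), distance |0-3|+|1-0| = 4
Tile 2: at (0,3), goal (0,1), distance |0-0|+|3-1| = 2
Tile 1: at (1,0), goal (0,0), distance |1-0|+|0-0| = 1
Tile 4: at (1,1), goal (0,3), distance |1-0|+|1-3| = 3
Tile 5: at (1,2), goal (1,0), distance |1-1|+|2-0| = 2
Tile 8: at (1,3), goal (1,3), distance |1-1|+|3-3| = 0
Tile 3: at (2,0), goal (0,2), distance |2-0|+|0-2| = 4
Tile 15: at (2,1), goal (3,2), distance |2-3|+|1-2| = 2
Tile 12: at (2,2), goal (2,3), distance |2-2|+|2-3| = 1
Tile 6: at (2,3), goal (1,1), distance |2-1|+|3-1| = 3
Tile 10: at (3,0), goal (2,1), distance |3-2|+|0-1| = 2
Tile 11: at (3,1), goal (2,2), distance |3-2|+|1-2| = 2
Tile 7: at (3,2), goal (1,2), distance |3-1|+|2-2| = 2
Tile 9: at (3,3), goal (2,0), distance |3-2|+|3-0| = 4
Sum: 4 + 4 + 2 + 1 + 3 + 2 + 0 + 4 + 2 + 1 + 3 + 2 + 2 + 2 + 4 = 36

Answer: 36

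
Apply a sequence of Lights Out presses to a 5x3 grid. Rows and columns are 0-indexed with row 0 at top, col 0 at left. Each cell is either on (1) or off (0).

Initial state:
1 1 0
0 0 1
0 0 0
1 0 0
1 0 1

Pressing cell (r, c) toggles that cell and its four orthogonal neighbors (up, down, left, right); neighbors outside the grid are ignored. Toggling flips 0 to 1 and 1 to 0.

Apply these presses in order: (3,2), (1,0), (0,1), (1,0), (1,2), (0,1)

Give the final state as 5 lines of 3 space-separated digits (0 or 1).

Answer: 1 1 1
0 1 0
0 0 0
1 1 1
1 0 0

Derivation:
After press 1 at (3,2):
1 1 0
0 0 1
0 0 1
1 1 1
1 0 0

After press 2 at (1,0):
0 1 0
1 1 1
1 0 1
1 1 1
1 0 0

After press 3 at (0,1):
1 0 1
1 0 1
1 0 1
1 1 1
1 0 0

After press 4 at (1,0):
0 0 1
0 1 1
0 0 1
1 1 1
1 0 0

After press 5 at (1,2):
0 0 0
0 0 0
0 0 0
1 1 1
1 0 0

After press 6 at (0,1):
1 1 1
0 1 0
0 0 0
1 1 1
1 0 0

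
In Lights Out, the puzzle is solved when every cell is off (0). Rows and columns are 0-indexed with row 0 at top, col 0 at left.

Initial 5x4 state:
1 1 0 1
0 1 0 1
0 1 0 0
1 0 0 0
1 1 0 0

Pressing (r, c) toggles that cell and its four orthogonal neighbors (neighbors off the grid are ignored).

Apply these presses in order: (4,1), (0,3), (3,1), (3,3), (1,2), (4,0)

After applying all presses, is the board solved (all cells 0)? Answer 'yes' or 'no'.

After press 1 at (4,1):
1 1 0 1
0 1 0 1
0 1 0 0
1 1 0 0
0 0 1 0

After press 2 at (0,3):
1 1 1 0
0 1 0 0
0 1 0 0
1 1 0 0
0 0 1 0

After press 3 at (3,1):
1 1 1 0
0 1 0 0
0 0 0 0
0 0 1 0
0 1 1 0

After press 4 at (3,3):
1 1 1 0
0 1 0 0
0 0 0 1
0 0 0 1
0 1 1 1

After press 5 at (1,2):
1 1 0 0
0 0 1 1
0 0 1 1
0 0 0 1
0 1 1 1

After press 6 at (4,0):
1 1 0 0
0 0 1 1
0 0 1 1
1 0 0 1
1 0 1 1

Lights still on: 11

Answer: no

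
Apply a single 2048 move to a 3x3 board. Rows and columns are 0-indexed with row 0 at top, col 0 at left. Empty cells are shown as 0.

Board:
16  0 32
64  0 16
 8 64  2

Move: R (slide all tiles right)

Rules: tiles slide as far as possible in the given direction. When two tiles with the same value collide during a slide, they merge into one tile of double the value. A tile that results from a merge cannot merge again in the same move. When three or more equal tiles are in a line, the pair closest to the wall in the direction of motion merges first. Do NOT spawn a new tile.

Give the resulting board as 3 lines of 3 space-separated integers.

Slide right:
row 0: [16, 0, 32] -> [0, 16, 32]
row 1: [64, 0, 16] -> [0, 64, 16]
row 2: [8, 64, 2] -> [8, 64, 2]

Answer:  0 16 32
 0 64 16
 8 64  2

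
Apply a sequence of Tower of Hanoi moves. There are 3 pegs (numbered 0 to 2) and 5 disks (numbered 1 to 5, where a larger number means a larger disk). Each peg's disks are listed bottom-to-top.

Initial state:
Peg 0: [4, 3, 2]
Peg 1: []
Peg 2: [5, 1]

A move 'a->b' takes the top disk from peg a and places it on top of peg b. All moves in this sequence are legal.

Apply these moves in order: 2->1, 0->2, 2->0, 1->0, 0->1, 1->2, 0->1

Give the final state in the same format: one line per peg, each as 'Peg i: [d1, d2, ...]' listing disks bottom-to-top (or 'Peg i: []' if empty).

Answer: Peg 0: [4, 3]
Peg 1: [2]
Peg 2: [5, 1]

Derivation:
After move 1 (2->1):
Peg 0: [4, 3, 2]
Peg 1: [1]
Peg 2: [5]

After move 2 (0->2):
Peg 0: [4, 3]
Peg 1: [1]
Peg 2: [5, 2]

After move 3 (2->0):
Peg 0: [4, 3, 2]
Peg 1: [1]
Peg 2: [5]

After move 4 (1->0):
Peg 0: [4, 3, 2, 1]
Peg 1: []
Peg 2: [5]

After move 5 (0->1):
Peg 0: [4, 3, 2]
Peg 1: [1]
Peg 2: [5]

After move 6 (1->2):
Peg 0: [4, 3, 2]
Peg 1: []
Peg 2: [5, 1]

After move 7 (0->1):
Peg 0: [4, 3]
Peg 1: [2]
Peg 2: [5, 1]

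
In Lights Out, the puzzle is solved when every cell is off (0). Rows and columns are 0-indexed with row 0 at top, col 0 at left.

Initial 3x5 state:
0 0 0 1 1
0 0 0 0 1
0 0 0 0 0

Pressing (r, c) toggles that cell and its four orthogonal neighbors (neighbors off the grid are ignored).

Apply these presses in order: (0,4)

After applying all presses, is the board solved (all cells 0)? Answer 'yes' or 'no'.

After press 1 at (0,4):
0 0 0 0 0
0 0 0 0 0
0 0 0 0 0

Lights still on: 0

Answer: yes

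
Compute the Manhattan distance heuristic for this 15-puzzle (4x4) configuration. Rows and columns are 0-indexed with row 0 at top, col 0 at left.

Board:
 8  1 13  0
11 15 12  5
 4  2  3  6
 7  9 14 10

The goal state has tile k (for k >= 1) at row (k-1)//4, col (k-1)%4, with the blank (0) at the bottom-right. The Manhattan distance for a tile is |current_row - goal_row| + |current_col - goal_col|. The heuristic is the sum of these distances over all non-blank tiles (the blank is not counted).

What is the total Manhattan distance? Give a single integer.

Answer: 43

Derivation:
Tile 8: (0,0)->(1,3) = 4
Tile 1: (0,1)->(0,0) = 1
Tile 13: (0,2)->(3,0) = 5
Tile 11: (1,0)->(2,2) = 3
Tile 15: (1,1)->(3,2) = 3
Tile 12: (1,2)->(2,3) = 2
Tile 5: (1,3)->(1,0) = 3
Tile 4: (2,0)->(0,3) = 5
Tile 2: (2,1)->(0,1) = 2
Tile 3: (2,2)->(0,2) = 2
Tile 6: (2,3)->(1,1) = 3
Tile 7: (3,0)->(1,2) = 4
Tile 9: (3,1)->(2,0) = 2
Tile 14: (3,2)->(3,1) = 1
Tile 10: (3,3)->(2,1) = 3
Sum: 4 + 1 + 5 + 3 + 3 + 2 + 3 + 5 + 2 + 2 + 3 + 4 + 2 + 1 + 3 = 43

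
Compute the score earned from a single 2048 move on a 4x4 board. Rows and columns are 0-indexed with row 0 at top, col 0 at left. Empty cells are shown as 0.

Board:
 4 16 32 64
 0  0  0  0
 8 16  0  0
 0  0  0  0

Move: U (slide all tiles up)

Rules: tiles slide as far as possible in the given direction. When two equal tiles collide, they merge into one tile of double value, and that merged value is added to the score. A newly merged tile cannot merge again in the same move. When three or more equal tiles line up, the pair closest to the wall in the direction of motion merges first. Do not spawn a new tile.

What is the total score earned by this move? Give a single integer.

Answer: 32

Derivation:
Slide up:
col 0: [4, 0, 8, 0] -> [4, 8, 0, 0]  score +0 (running 0)
col 1: [16, 0, 16, 0] -> [32, 0, 0, 0]  score +32 (running 32)
col 2: [32, 0, 0, 0] -> [32, 0, 0, 0]  score +0 (running 32)
col 3: [64, 0, 0, 0] -> [64, 0, 0, 0]  score +0 (running 32)
Board after move:
 4 32 32 64
 8  0  0  0
 0  0  0  0
 0  0  0  0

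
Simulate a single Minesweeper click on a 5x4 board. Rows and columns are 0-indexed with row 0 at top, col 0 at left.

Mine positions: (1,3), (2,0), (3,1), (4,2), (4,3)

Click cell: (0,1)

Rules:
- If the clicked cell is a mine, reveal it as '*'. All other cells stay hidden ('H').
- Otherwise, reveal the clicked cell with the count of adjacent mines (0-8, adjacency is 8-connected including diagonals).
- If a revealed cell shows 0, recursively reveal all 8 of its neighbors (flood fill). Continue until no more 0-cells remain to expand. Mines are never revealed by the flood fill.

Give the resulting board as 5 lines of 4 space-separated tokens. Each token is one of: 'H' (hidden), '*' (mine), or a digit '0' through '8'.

0 0 1 H
1 1 1 H
H H H H
H H H H
H H H H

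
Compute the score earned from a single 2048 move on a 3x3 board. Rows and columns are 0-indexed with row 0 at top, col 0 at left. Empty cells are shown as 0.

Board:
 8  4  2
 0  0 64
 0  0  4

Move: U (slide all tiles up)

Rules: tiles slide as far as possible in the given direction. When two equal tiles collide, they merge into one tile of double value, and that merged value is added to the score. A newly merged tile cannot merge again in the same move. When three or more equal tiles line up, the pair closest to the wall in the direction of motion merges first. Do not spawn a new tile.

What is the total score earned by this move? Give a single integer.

Slide up:
col 0: [8, 0, 0] -> [8, 0, 0]  score +0 (running 0)
col 1: [4, 0, 0] -> [4, 0, 0]  score +0 (running 0)
col 2: [2, 64, 4] -> [2, 64, 4]  score +0 (running 0)
Board after move:
 8  4  2
 0  0 64
 0  0  4

Answer: 0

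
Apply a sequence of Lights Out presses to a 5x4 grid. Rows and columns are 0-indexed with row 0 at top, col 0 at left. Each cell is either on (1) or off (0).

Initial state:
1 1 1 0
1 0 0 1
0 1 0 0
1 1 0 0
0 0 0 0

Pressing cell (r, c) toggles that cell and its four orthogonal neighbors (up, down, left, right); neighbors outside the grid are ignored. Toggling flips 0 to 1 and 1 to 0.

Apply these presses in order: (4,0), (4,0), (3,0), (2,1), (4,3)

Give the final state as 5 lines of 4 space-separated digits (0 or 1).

After press 1 at (4,0):
1 1 1 0
1 0 0 1
0 1 0 0
0 1 0 0
1 1 0 0

After press 2 at (4,0):
1 1 1 0
1 0 0 1
0 1 0 0
1 1 0 0
0 0 0 0

After press 3 at (3,0):
1 1 1 0
1 0 0 1
1 1 0 0
0 0 0 0
1 0 0 0

After press 4 at (2,1):
1 1 1 0
1 1 0 1
0 0 1 0
0 1 0 0
1 0 0 0

After press 5 at (4,3):
1 1 1 0
1 1 0 1
0 0 1 0
0 1 0 1
1 0 1 1

Answer: 1 1 1 0
1 1 0 1
0 0 1 0
0 1 0 1
1 0 1 1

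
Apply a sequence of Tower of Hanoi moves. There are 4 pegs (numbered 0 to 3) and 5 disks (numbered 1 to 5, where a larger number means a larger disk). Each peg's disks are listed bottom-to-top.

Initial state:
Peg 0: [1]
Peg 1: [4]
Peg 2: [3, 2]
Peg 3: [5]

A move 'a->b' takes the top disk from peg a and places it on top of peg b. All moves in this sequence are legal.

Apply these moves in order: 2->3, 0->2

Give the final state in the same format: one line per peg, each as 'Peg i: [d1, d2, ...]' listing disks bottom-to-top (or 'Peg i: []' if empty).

After move 1 (2->3):
Peg 0: [1]
Peg 1: [4]
Peg 2: [3]
Peg 3: [5, 2]

After move 2 (0->2):
Peg 0: []
Peg 1: [4]
Peg 2: [3, 1]
Peg 3: [5, 2]

Answer: Peg 0: []
Peg 1: [4]
Peg 2: [3, 1]
Peg 3: [5, 2]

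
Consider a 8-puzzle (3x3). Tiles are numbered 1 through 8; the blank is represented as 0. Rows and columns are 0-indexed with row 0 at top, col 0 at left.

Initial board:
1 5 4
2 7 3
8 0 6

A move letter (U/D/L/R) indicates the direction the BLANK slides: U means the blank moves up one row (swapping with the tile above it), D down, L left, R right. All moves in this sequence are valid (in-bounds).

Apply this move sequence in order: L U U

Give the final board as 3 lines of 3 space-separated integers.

Answer: 0 5 4
1 7 3
2 8 6

Derivation:
After move 1 (L):
1 5 4
2 7 3
0 8 6

After move 2 (U):
1 5 4
0 7 3
2 8 6

After move 3 (U):
0 5 4
1 7 3
2 8 6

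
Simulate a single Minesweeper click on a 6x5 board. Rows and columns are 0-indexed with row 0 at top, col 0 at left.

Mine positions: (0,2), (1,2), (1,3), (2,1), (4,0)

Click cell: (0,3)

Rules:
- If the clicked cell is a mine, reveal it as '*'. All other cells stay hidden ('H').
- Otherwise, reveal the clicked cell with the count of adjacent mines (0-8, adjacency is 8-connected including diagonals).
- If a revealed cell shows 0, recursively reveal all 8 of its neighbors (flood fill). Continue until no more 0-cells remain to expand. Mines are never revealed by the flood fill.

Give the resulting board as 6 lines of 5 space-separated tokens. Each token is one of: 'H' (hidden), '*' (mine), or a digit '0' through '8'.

H H H 3 H
H H H H H
H H H H H
H H H H H
H H H H H
H H H H H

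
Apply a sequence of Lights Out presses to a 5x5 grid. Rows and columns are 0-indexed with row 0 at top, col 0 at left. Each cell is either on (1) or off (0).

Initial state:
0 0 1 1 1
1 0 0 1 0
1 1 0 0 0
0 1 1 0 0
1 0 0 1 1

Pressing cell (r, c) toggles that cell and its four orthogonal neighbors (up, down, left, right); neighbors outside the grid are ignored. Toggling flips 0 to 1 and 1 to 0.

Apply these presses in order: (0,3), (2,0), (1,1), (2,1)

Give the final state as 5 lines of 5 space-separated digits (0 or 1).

Answer: 0 1 0 0 0
1 0 1 0 0
1 0 1 0 0
1 0 1 0 0
1 0 0 1 1

Derivation:
After press 1 at (0,3):
0 0 0 0 0
1 0 0 0 0
1 1 0 0 0
0 1 1 0 0
1 0 0 1 1

After press 2 at (2,0):
0 0 0 0 0
0 0 0 0 0
0 0 0 0 0
1 1 1 0 0
1 0 0 1 1

After press 3 at (1,1):
0 1 0 0 0
1 1 1 0 0
0 1 0 0 0
1 1 1 0 0
1 0 0 1 1

After press 4 at (2,1):
0 1 0 0 0
1 0 1 0 0
1 0 1 0 0
1 0 1 0 0
1 0 0 1 1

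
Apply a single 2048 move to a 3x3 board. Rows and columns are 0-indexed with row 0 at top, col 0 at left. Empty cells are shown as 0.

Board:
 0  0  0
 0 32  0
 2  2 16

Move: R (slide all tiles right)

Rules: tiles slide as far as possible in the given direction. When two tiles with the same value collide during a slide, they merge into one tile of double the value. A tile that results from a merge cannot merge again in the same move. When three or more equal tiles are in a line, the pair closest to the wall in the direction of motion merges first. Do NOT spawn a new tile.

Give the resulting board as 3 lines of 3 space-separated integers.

Answer:  0  0  0
 0  0 32
 0  4 16

Derivation:
Slide right:
row 0: [0, 0, 0] -> [0, 0, 0]
row 1: [0, 32, 0] -> [0, 0, 32]
row 2: [2, 2, 16] -> [0, 4, 16]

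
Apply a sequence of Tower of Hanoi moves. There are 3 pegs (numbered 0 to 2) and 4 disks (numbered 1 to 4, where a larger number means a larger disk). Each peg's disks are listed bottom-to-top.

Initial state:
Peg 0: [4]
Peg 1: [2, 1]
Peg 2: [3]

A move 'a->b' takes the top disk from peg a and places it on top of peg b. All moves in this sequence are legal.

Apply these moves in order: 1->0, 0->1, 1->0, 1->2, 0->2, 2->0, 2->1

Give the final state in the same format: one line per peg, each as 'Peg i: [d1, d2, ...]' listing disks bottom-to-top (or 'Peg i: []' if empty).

After move 1 (1->0):
Peg 0: [4, 1]
Peg 1: [2]
Peg 2: [3]

After move 2 (0->1):
Peg 0: [4]
Peg 1: [2, 1]
Peg 2: [3]

After move 3 (1->0):
Peg 0: [4, 1]
Peg 1: [2]
Peg 2: [3]

After move 4 (1->2):
Peg 0: [4, 1]
Peg 1: []
Peg 2: [3, 2]

After move 5 (0->2):
Peg 0: [4]
Peg 1: []
Peg 2: [3, 2, 1]

After move 6 (2->0):
Peg 0: [4, 1]
Peg 1: []
Peg 2: [3, 2]

After move 7 (2->1):
Peg 0: [4, 1]
Peg 1: [2]
Peg 2: [3]

Answer: Peg 0: [4, 1]
Peg 1: [2]
Peg 2: [3]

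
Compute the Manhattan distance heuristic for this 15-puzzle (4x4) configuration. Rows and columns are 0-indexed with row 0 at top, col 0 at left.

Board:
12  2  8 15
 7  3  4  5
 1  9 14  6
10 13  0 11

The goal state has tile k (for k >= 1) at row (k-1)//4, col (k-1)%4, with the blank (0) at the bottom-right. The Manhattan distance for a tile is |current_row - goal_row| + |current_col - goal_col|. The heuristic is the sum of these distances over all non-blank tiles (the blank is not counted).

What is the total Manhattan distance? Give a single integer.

Answer: 33

Derivation:
Tile 12: at (0,0), goal (2,3), distance |0-2|+|0-3| = 5
Tile 2: at (0,1), goal (0,1), distance |0-0|+|1-1| = 0
Tile 8: at (0,2), goal (1,3), distance |0-1|+|2-3| = 2
Tile 15: at (0,3), goal (3,2), distance |0-3|+|3-2| = 4
Tile 7: at (1,0), goal (1,2), distance |1-1|+|0-2| = 2
Tile 3: at (1,1), goal (0,2), distance |1-0|+|1-2| = 2
Tile 4: at (1,2), goal (0,3), distance |1-0|+|2-3| = 2
Tile 5: at (1,3), goal (1,0), distance |1-1|+|3-0| = 3
Tile 1: at (2,0), goal (0,0), distance |2-0|+|0-0| = 2
Tile 9: at (2,1), goal (2,0), distance |2-2|+|1-0| = 1
Tile 14: at (2,2), goal (3,1), distance |2-3|+|2-1| = 2
Tile 6: at (2,3), goal (1,1), distance |2-1|+|3-1| = 3
Tile 10: at (3,0), goal (2,1), distance |3-2|+|0-1| = 2
Tile 13: at (3,1), goal (3,0), distance |3-3|+|1-0| = 1
Tile 11: at (3,3), goal (2,2), distance |3-2|+|3-2| = 2
Sum: 5 + 0 + 2 + 4 + 2 + 2 + 2 + 3 + 2 + 1 + 2 + 3 + 2 + 1 + 2 = 33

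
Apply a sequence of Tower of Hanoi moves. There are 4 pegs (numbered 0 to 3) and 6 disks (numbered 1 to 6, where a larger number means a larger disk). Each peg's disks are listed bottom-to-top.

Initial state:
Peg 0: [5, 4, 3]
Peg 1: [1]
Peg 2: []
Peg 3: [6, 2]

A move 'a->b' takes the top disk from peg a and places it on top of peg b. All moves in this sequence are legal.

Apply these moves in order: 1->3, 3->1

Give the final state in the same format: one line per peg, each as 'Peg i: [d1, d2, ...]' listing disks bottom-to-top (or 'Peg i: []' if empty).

Answer: Peg 0: [5, 4, 3]
Peg 1: [1]
Peg 2: []
Peg 3: [6, 2]

Derivation:
After move 1 (1->3):
Peg 0: [5, 4, 3]
Peg 1: []
Peg 2: []
Peg 3: [6, 2, 1]

After move 2 (3->1):
Peg 0: [5, 4, 3]
Peg 1: [1]
Peg 2: []
Peg 3: [6, 2]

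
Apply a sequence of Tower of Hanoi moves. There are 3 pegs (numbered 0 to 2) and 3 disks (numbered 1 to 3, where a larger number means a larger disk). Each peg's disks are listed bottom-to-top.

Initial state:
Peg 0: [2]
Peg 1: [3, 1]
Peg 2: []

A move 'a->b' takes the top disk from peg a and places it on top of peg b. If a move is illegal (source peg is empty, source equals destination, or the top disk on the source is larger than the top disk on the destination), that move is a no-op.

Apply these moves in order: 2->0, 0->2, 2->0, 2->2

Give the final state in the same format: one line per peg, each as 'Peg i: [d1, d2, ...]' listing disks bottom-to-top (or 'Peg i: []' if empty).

After move 1 (2->0):
Peg 0: [2]
Peg 1: [3, 1]
Peg 2: []

After move 2 (0->2):
Peg 0: []
Peg 1: [3, 1]
Peg 2: [2]

After move 3 (2->0):
Peg 0: [2]
Peg 1: [3, 1]
Peg 2: []

After move 4 (2->2):
Peg 0: [2]
Peg 1: [3, 1]
Peg 2: []

Answer: Peg 0: [2]
Peg 1: [3, 1]
Peg 2: []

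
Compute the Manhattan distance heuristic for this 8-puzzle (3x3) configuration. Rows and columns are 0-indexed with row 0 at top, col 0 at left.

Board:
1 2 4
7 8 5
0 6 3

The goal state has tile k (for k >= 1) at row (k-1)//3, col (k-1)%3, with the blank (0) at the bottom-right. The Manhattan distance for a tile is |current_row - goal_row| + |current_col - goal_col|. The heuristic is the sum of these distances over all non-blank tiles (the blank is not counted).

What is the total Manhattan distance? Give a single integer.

Answer: 10

Derivation:
Tile 1: at (0,0), goal (0,0), distance |0-0|+|0-0| = 0
Tile 2: at (0,1), goal (0,1), distance |0-0|+|1-1| = 0
Tile 4: at (0,2), goal (1,0), distance |0-1|+|2-0| = 3
Tile 7: at (1,0), goal (2,0), distance |1-2|+|0-0| = 1
Tile 8: at (1,1), goal (2,1), distance |1-2|+|1-1| = 1
Tile 5: at (1,2), goal (1,1), distance |1-1|+|2-1| = 1
Tile 6: at (2,1), goal (1,2), distance |2-1|+|1-2| = 2
Tile 3: at (2,2), goal (0,2), distance |2-0|+|2-2| = 2
Sum: 0 + 0 + 3 + 1 + 1 + 1 + 2 + 2 = 10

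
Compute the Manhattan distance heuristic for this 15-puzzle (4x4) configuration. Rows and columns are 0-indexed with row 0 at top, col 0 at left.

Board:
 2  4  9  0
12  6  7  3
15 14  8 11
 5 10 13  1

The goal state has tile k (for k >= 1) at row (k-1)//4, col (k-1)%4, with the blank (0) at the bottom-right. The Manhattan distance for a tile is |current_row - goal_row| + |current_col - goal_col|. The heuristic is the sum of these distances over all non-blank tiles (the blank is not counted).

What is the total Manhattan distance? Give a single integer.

Tile 2: (0,0)->(0,1) = 1
Tile 4: (0,1)->(0,3) = 2
Tile 9: (0,2)->(2,0) = 4
Tile 12: (1,0)->(2,3) = 4
Tile 6: (1,1)->(1,1) = 0
Tile 7: (1,2)->(1,2) = 0
Tile 3: (1,3)->(0,2) = 2
Tile 15: (2,0)->(3,2) = 3
Tile 14: (2,1)->(3,1) = 1
Tile 8: (2,2)->(1,3) = 2
Tile 11: (2,3)->(2,2) = 1
Tile 5: (3,0)->(1,0) = 2
Tile 10: (3,1)->(2,1) = 1
Tile 13: (3,2)->(3,0) = 2
Tile 1: (3,3)->(0,0) = 6
Sum: 1 + 2 + 4 + 4 + 0 + 0 + 2 + 3 + 1 + 2 + 1 + 2 + 1 + 2 + 6 = 31

Answer: 31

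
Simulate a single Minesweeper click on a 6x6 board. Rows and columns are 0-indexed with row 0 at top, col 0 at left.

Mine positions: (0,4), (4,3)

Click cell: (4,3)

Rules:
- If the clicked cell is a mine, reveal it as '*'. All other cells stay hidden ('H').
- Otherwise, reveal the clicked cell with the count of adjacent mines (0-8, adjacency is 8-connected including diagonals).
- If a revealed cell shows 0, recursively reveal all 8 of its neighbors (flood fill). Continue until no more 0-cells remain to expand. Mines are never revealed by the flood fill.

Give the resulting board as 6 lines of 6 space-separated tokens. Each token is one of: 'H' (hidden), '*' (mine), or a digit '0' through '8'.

H H H H H H
H H H H H H
H H H H H H
H H H H H H
H H H * H H
H H H H H H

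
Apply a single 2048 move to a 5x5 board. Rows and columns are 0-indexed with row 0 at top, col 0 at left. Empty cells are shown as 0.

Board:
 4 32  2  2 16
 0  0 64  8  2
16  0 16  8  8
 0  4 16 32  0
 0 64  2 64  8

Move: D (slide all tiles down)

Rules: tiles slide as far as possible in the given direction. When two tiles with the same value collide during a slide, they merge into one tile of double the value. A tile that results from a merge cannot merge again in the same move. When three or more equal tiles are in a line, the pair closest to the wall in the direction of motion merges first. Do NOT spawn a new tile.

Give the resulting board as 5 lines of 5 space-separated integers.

Slide down:
col 0: [4, 0, 16, 0, 0] -> [0, 0, 0, 4, 16]
col 1: [32, 0, 0, 4, 64] -> [0, 0, 32, 4, 64]
col 2: [2, 64, 16, 16, 2] -> [0, 2, 64, 32, 2]
col 3: [2, 8, 8, 32, 64] -> [0, 2, 16, 32, 64]
col 4: [16, 2, 8, 0, 8] -> [0, 0, 16, 2, 16]

Answer:  0  0  0  0  0
 0  0  2  2  0
 0 32 64 16 16
 4  4 32 32  2
16 64  2 64 16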